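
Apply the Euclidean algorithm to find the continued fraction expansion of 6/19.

Run the Euclidean algorithm on 6 and 19; the successive quotients are the partial quotients a_0, a_1, ... (each step inverts the fractional part left over by the previous one):
  6 = 0*19 + 6, so a_0 = 0.
  19 = 3*6 + 1, so a_1 = 3.
  6 = 6*1 + 0, so a_2 = 6.
The remainder reaches 0 after 3 divisions, so the expansion has 3 partial quotients, read off in order.

[0; 3, 6]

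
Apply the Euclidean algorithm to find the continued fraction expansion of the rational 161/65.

[2; 2, 10, 3]

Run the Euclidean algorithm on 161 and 65; the successive quotients are the partial quotients a_0, a_1, ... (each step inverts the fractional part left over by the previous one):
  161 = 2*65 + 31, so a_0 = 2.
  65 = 2*31 + 3, so a_1 = 2.
  31 = 10*3 + 1, so a_2 = 10.
  3 = 3*1 + 0, so a_3 = 3.
The remainder reaches 0 after 4 divisions, so the expansion has 4 partial quotients, read off in order.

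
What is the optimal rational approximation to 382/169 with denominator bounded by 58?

113/50

Expand x = 382/169 as a continued fraction with the Euclidean algorithm:
  382 = 2*169 + 44, so a_0 = 2.
  169 = 3*44 + 37, so a_1 = 3.
  44 = 1*37 + 7, so a_2 = 1.
  37 = 5*7 + 2, so a_3 = 5.
  7 = 3*2 + 1, so a_4 = 3.
  2 = 2*1 + 0, so a_5 = 2.
so x = [2; 3, 1, 5, 3, 2].
Convergents (p_i = a_i*p_{i-1} + p_{i-2}, q_i = a_i*q_{i-1} + q_{i-2} with p_{-2}=0, p_{-1}=1, q_{-2}=1, q_{-1}=0), until the denominator exceeds 58:
  i=0: a_0=2, p_0 = 2*1 + 0 = 2, q_0 = 2*0 + 1 = 1.
  i=1: a_1=3, p_1 = 3*2 + 1 = 7, q_1 = 3*1 + 0 = 3.
  i=2: a_2=1, p_2 = 1*7 + 2 = 9, q_2 = 1*3 + 1 = 4.
  i=3: a_3=5, p_3 = 5*9 + 7 = 52, q_3 = 5*4 + 3 = 23.
  i=4: a_4=3, p_4 = 3*52 + 9 = 165, q_4 = 3*23 + 4 = 73.
q_4 = 73 > 58, so the last convergent with denominator <= 58 is p_3/q_3 = 52/23.
The closest fraction with denominator <= 58 is either p_3/q_3 or the intermediate fraction (k*p_3 + p_2)/(k*q_3 + q_2) with the largest k >= 1 whose denominator stays <= 58; these approach x as k grows, and every other convergent or intermediate fraction in range is farther away.
Largest k: floor((58 - q_2)/q_3) = floor((58 - 4)/23) = 2.
That gives (2*52 + 9)/(2*23 + 4) = 113/50.
Compare the errors: |x - 52/23| = |382*23 - 52*169|/(169*23) = 2/3887, and |x - 113/50| = |382*50 - 113*169|/(169*50) = 3/8450.
Cross-multiplying, 3*3887 = 11661 < 16900 = 2*8450, so 3/8450 is smaller: the intermediate fraction 113/50 is closer to x than 52/23.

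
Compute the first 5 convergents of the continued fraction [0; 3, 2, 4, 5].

0/1, 1/3, 2/7, 9/31, 47/162

Using the convergent recurrence p_i = a_i*p_{i-1} + p_{i-2}, q_i = a_i*q_{i-1} + q_{i-2} with p_{-2}=0, p_{-1}=1, q_{-2}=1, q_{-1}=0:
  i=0: a_0=0, p_0 = 0*1 + 0 = 0, q_0 = 0*0 + 1 = 1.
  i=1: a_1=3, p_1 = 3*0 + 1 = 1, q_1 = 3*1 + 0 = 3.
  i=2: a_2=2, p_2 = 2*1 + 0 = 2, q_2 = 2*3 + 1 = 7.
  i=3: a_3=4, p_3 = 4*2 + 1 = 9, q_3 = 4*7 + 3 = 31.
  i=4: a_4=5, p_4 = 5*9 + 2 = 47, q_4 = 5*31 + 7 = 162.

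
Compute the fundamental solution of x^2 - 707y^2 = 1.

First expand sqrt(707) as a continued fraction. With x_i = (sqrt(707) + m_i)/d_i and (m_0, d_0) = (0, 1): a_0 = floor(sqrt(707)) = 26, since 26^2 = 676 <= 707 < 729 = 27^2.
Iterate m_{i+1} = d_i*a_i - m_i, d_{i+1} = (707 - m_{i+1}^2)/d_i, a_{i+1} = floor((a_0 + m_{i+1})/d_{i+1}):
  m_1 = 1*26 - 0 = 26, d_1 = (707 - 26^2)/1 = 31/1 = 31, a_1 = floor((26 + 26)/31) = 1.
  m_2 = 31*1 - 26 = 5, d_2 = (707 - 5^2)/31 = 682/31 = 22, a_2 = floor((26 + 5)/22) = 1.
  m_3 = 22*1 - 5 = 17, d_3 = (707 - 17^2)/22 = 418/22 = 19, a_3 = floor((26 + 17)/19) = 2.
  m_4 = 19*2 - 17 = 21, d_4 = (707 - 21^2)/19 = 266/19 = 14, a_4 = floor((26 + 21)/14) = 3.
  m_5 = 14*3 - 21 = 21, d_5 = (707 - 21^2)/14 = 266/14 = 19, a_5 = floor((26 + 21)/19) = 2.
  m_6 = 19*2 - 21 = 17, d_6 = (707 - 17^2)/19 = 418/19 = 22, a_6 = floor((26 + 17)/22) = 1.
  m_7 = 22*1 - 17 = 5, d_7 = (707 - 5^2)/22 = 682/22 = 31, a_7 = floor((26 + 5)/31) = 1.
  m_8 = 31*1 - 5 = 26, d_8 = (707 - 26^2)/31 = 31/31 = 1, a_8 = floor((26 + 26)/1) = 52.
  m_9 = 1*52 - 26 = 26, d_9 = (707 - 26^2)/1 = 31/1 = 31: (m_9, d_9) = (m_1, d_1) = (26, 31), so from here the quotients repeat a_1, ..., a_8; the period length is 8.
So sqrt(707) = [26; (1, 1, 2, 3, 2, 1, 1, 52)] with period length k = 8.
k is even, so the fundamental solution of x^2 - 707y^2 = 1 is (p_{k-1}, q_{k-1}) = (p_7, q_7); compute convergents through index 7.
Convergents (p_i = a_i*p_{i-1} + p_{i-2}, q_i = a_i*q_{i-1} + q_{i-2} with p_{-2}=0, p_{-1}=1, q_{-2}=1, q_{-1}=0):
  i=0: a_0=26, p_0 = 26*1 + 0 = 26, q_0 = 26*0 + 1 = 1.
  i=1: a_1=1, p_1 = 1*26 + 1 = 27, q_1 = 1*1 + 0 = 1.
  i=2: a_2=1, p_2 = 1*27 + 26 = 53, q_2 = 1*1 + 1 = 2.
  i=3: a_3=2, p_3 = 2*53 + 27 = 133, q_3 = 2*2 + 1 = 5.
  i=4: a_4=3, p_4 = 3*133 + 53 = 452, q_4 = 3*5 + 2 = 17.
  i=5: a_5=2, p_5 = 2*452 + 133 = 1037, q_5 = 2*17 + 5 = 39.
  i=6: a_6=1, p_6 = 1*1037 + 452 = 1489, q_6 = 1*39 + 17 = 56.
  i=7: a_7=1, p_7 = 1*1489 + 1037 = 2526, q_7 = 1*56 + 39 = 95.
Check: 2526^2 - 707*95^2 = 6380676 - 6380675 = 1, so (x, y) = (2526, 95) solves the equation, and by the theorem it is the least positive solution.

(x, y) = (2526, 95)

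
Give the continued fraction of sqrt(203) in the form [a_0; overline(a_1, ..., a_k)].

[14; overline(4, 28)]

Write x_i = (sqrt(203) + m_i)/d_i with (m_0, d_0) = (0, 1). a_0 = floor(sqrt(203)) = 14, since 14^2 = 196 <= 203 < 225 = 15^2.
Iterate m_{i+1} = d_i*a_i - m_i, d_{i+1} = (203 - m_{i+1}^2)/d_i, a_{i+1} = floor((a_0 + m_{i+1})/d_{i+1}):
  m_1 = 1*14 - 0 = 14, d_1 = (203 - 14^2)/1 = 7/1 = 7, a_1 = floor((14 + 14)/7) = 4.
  m_2 = 7*4 - 14 = 14, d_2 = (203 - 14^2)/7 = 7/7 = 1, a_2 = floor((14 + 14)/1) = 28.
  m_3 = 1*28 - 14 = 14, d_3 = (203 - 14^2)/1 = 7/1 = 7: (m_3, d_3) = (m_1, d_1) = (14, 7), so from here the quotients repeat a_1, a_2; the period length is 2.
Hence the expansion of sqrt(203) is a_0 = 14 followed by the repeating block 4, 28 (period 2).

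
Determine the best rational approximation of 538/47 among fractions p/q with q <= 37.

Expand x = 538/47 as a continued fraction with the Euclidean algorithm:
  538 = 11*47 + 21, so a_0 = 11.
  47 = 2*21 + 5, so a_1 = 2.
  21 = 4*5 + 1, so a_2 = 4.
  5 = 5*1 + 0, so a_3 = 5.
so x = [11; 2, 4, 5].
Convergents (p_i = a_i*p_{i-1} + p_{i-2}, q_i = a_i*q_{i-1} + q_{i-2} with p_{-2}=0, p_{-1}=1, q_{-2}=1, q_{-1}=0), until the denominator exceeds 37:
  i=0: a_0=11, p_0 = 11*1 + 0 = 11, q_0 = 11*0 + 1 = 1.
  i=1: a_1=2, p_1 = 2*11 + 1 = 23, q_1 = 2*1 + 0 = 2.
  i=2: a_2=4, p_2 = 4*23 + 11 = 103, q_2 = 4*2 + 1 = 9.
  i=3: a_3=5, p_3 = 5*103 + 23 = 538, q_3 = 5*9 + 2 = 47.
q_3 = 47 > 37, so the last convergent with denominator <= 37 is p_2/q_2 = 103/9.
The closest fraction with denominator <= 37 is either p_2/q_2 or the intermediate fraction (k*p_2 + p_1)/(k*q_2 + q_1) with the largest k >= 1 whose denominator stays <= 37; these approach x as k grows, and every other convergent or intermediate fraction in range is farther away.
Largest k: floor((37 - q_1)/q_2) = floor((37 - 2)/9) = 3.
That gives (3*103 + 23)/(3*9 + 2) = 332/29.
Compare the errors: |x - 103/9| = |538*9 - 103*47|/(47*9) = 1/423, and |x - 332/29| = |538*29 - 332*47|/(47*29) = 2/1363.
Cross-multiplying, 2*423 = 846 < 1363 = 1*1363, so 2/1363 is smaller: the intermediate fraction 332/29 is closer to x than 103/9.

332/29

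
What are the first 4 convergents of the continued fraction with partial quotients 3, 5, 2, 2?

Using the convergent recurrence p_i = a_i*p_{i-1} + p_{i-2}, q_i = a_i*q_{i-1} + q_{i-2} with p_{-2}=0, p_{-1}=1, q_{-2}=1, q_{-1}=0:
  i=0: a_0=3, p_0 = 3*1 + 0 = 3, q_0 = 3*0 + 1 = 1.
  i=1: a_1=5, p_1 = 5*3 + 1 = 16, q_1 = 5*1 + 0 = 5.
  i=2: a_2=2, p_2 = 2*16 + 3 = 35, q_2 = 2*5 + 1 = 11.
  i=3: a_3=2, p_3 = 2*35 + 16 = 86, q_3 = 2*11 + 5 = 27.

3/1, 16/5, 35/11, 86/27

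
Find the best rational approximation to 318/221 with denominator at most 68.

Expand x = 318/221 as a continued fraction with the Euclidean algorithm:
  318 = 1*221 + 97, so a_0 = 1.
  221 = 2*97 + 27, so a_1 = 2.
  97 = 3*27 + 16, so a_2 = 3.
  27 = 1*16 + 11, so a_3 = 1.
  16 = 1*11 + 5, so a_4 = 1.
  11 = 2*5 + 1, so a_5 = 2.
  5 = 5*1 + 0, so a_6 = 5.
so x = [1; 2, 3, 1, 1, 2, 5].
Convergents (p_i = a_i*p_{i-1} + p_{i-2}, q_i = a_i*q_{i-1} + q_{i-2} with p_{-2}=0, p_{-1}=1, q_{-2}=1, q_{-1}=0), until the denominator exceeds 68:
  i=0: a_0=1, p_0 = 1*1 + 0 = 1, q_0 = 1*0 + 1 = 1.
  i=1: a_1=2, p_1 = 2*1 + 1 = 3, q_1 = 2*1 + 0 = 2.
  i=2: a_2=3, p_2 = 3*3 + 1 = 10, q_2 = 3*2 + 1 = 7.
  i=3: a_3=1, p_3 = 1*10 + 3 = 13, q_3 = 1*7 + 2 = 9.
  i=4: a_4=1, p_4 = 1*13 + 10 = 23, q_4 = 1*9 + 7 = 16.
  i=5: a_5=2, p_5 = 2*23 + 13 = 59, q_5 = 2*16 + 9 = 41.
  i=6: a_6=5, p_6 = 5*59 + 23 = 318, q_6 = 5*41 + 16 = 221.
q_6 = 221 > 68, so the last convergent with denominator <= 68 is p_5/q_5 = 59/41.
The closest fraction with denominator <= 68 is either p_5/q_5 or the intermediate fraction (k*p_5 + p_4)/(k*q_5 + q_4) with the largest k >= 1 whose denominator stays <= 68; these approach x as k grows, and every other convergent or intermediate fraction in range is farther away.
Largest k: floor((68 - q_4)/q_5) = floor((68 - 16)/41) = 1.
That gives (1*59 + 23)/(1*41 + 16) = 82/57.
Compare the errors: |x - 59/41| = |318*41 - 59*221|/(221*41) = 1/9061, and |x - 82/57| = |318*57 - 82*221|/(221*57) = 4/12597.
Cross-multiplying, 1*12597 = 12597 < 36244 = 4*9061, so 1/9061 is smaller: the convergent 59/41 is closer to x than 82/57.

59/41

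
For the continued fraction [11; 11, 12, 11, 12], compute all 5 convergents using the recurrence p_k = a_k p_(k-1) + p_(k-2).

Using the convergent recurrence p_i = a_i*p_{i-1} + p_{i-2}, q_i = a_i*q_{i-1} + q_{i-2} with p_{-2}=0, p_{-1}=1, q_{-2}=1, q_{-1}=0:
  i=0: a_0=11, p_0 = 11*1 + 0 = 11, q_0 = 11*0 + 1 = 1.
  i=1: a_1=11, p_1 = 11*11 + 1 = 122, q_1 = 11*1 + 0 = 11.
  i=2: a_2=12, p_2 = 12*122 + 11 = 1475, q_2 = 12*11 + 1 = 133.
  i=3: a_3=11, p_3 = 11*1475 + 122 = 16347, q_3 = 11*133 + 11 = 1474.
  i=4: a_4=12, p_4 = 12*16347 + 1475 = 197639, q_4 = 12*1474 + 133 = 17821.

11/1, 122/11, 1475/133, 16347/1474, 197639/17821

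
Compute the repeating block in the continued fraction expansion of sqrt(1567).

[39; (1, 1, 2, 2, 3, 39, 3, 2, 2, 1, 1, 78)]

Write x_i = (sqrt(1567) + m_i)/d_i with (m_0, d_0) = (0, 1). a_0 = floor(sqrt(1567)) = 39, since 39^2 = 1521 <= 1567 < 1600 = 40^2.
Iterate m_{i+1} = d_i*a_i - m_i, d_{i+1} = (1567 - m_{i+1}^2)/d_i, a_{i+1} = floor((a_0 + m_{i+1})/d_{i+1}):
  m_1 = 1*39 - 0 = 39, d_1 = (1567 - 39^2)/1 = 46/1 = 46, a_1 = floor((39 + 39)/46) = 1.
  m_2 = 46*1 - 39 = 7, d_2 = (1567 - 7^2)/46 = 1518/46 = 33, a_2 = floor((39 + 7)/33) = 1.
  m_3 = 33*1 - 7 = 26, d_3 = (1567 - 26^2)/33 = 891/33 = 27, a_3 = floor((39 + 26)/27) = 2.
  m_4 = 27*2 - 26 = 28, d_4 = (1567 - 28^2)/27 = 783/27 = 29, a_4 = floor((39 + 28)/29) = 2.
  m_5 = 29*2 - 28 = 30, d_5 = (1567 - 30^2)/29 = 667/29 = 23, a_5 = floor((39 + 30)/23) = 3.
  m_6 = 23*3 - 30 = 39, d_6 = (1567 - 39^2)/23 = 46/23 = 2, a_6 = floor((39 + 39)/2) = 39.
  m_7 = 2*39 - 39 = 39, d_7 = (1567 - 39^2)/2 = 46/2 = 23, a_7 = floor((39 + 39)/23) = 3.
  m_8 = 23*3 - 39 = 30, d_8 = (1567 - 30^2)/23 = 667/23 = 29, a_8 = floor((39 + 30)/29) = 2.
  m_9 = 29*2 - 30 = 28, d_9 = (1567 - 28^2)/29 = 783/29 = 27, a_9 = floor((39 + 28)/27) = 2.
  m_10 = 27*2 - 28 = 26, d_10 = (1567 - 26^2)/27 = 891/27 = 33, a_10 = floor((39 + 26)/33) = 1.
  m_11 = 33*1 - 26 = 7, d_11 = (1567 - 7^2)/33 = 1518/33 = 46, a_11 = floor((39 + 7)/46) = 1.
  m_12 = 46*1 - 7 = 39, d_12 = (1567 - 39^2)/46 = 46/46 = 1, a_12 = floor((39 + 39)/1) = 78.
  m_13 = 1*78 - 39 = 39, d_13 = (1567 - 39^2)/1 = 46/1 = 46: (m_13, d_13) = (m_1, d_1) = (39, 46), so from here the quotients repeat a_1, ..., a_12; the period length is 12.
Hence the expansion of sqrt(1567) is a_0 = 39 followed by the repeating block 1, 1, 2, 2, 3, 39, 3, 2, 2, 1, 1, 78 (period 12).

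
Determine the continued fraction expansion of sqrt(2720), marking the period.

[52; (6, 1, 1, 25, 1, 1, 6, 104)]

Write x_i = (sqrt(2720) + m_i)/d_i with (m_0, d_0) = (0, 1). a_0 = floor(sqrt(2720)) = 52, since 52^2 = 2704 <= 2720 < 2809 = 53^2.
Iterate m_{i+1} = d_i*a_i - m_i, d_{i+1} = (2720 - m_{i+1}^2)/d_i, a_{i+1} = floor((a_0 + m_{i+1})/d_{i+1}):
  m_1 = 1*52 - 0 = 52, d_1 = (2720 - 52^2)/1 = 16/1 = 16, a_1 = floor((52 + 52)/16) = 6.
  m_2 = 16*6 - 52 = 44, d_2 = (2720 - 44^2)/16 = 784/16 = 49, a_2 = floor((52 + 44)/49) = 1.
  m_3 = 49*1 - 44 = 5, d_3 = (2720 - 5^2)/49 = 2695/49 = 55, a_3 = floor((52 + 5)/55) = 1.
  m_4 = 55*1 - 5 = 50, d_4 = (2720 - 50^2)/55 = 220/55 = 4, a_4 = floor((52 + 50)/4) = 25.
  m_5 = 4*25 - 50 = 50, d_5 = (2720 - 50^2)/4 = 220/4 = 55, a_5 = floor((52 + 50)/55) = 1.
  m_6 = 55*1 - 50 = 5, d_6 = (2720 - 5^2)/55 = 2695/55 = 49, a_6 = floor((52 + 5)/49) = 1.
  m_7 = 49*1 - 5 = 44, d_7 = (2720 - 44^2)/49 = 784/49 = 16, a_7 = floor((52 + 44)/16) = 6.
  m_8 = 16*6 - 44 = 52, d_8 = (2720 - 52^2)/16 = 16/16 = 1, a_8 = floor((52 + 52)/1) = 104.
  m_9 = 1*104 - 52 = 52, d_9 = (2720 - 52^2)/1 = 16/1 = 16: (m_9, d_9) = (m_1, d_1) = (52, 16), so from here the quotients repeat a_1, ..., a_8; the period length is 8.
Hence the expansion of sqrt(2720) is a_0 = 52 followed by the repeating block 6, 1, 1, 25, 1, 1, 6, 104 (period 8).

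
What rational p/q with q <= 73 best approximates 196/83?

Expand x = 196/83 as a continued fraction with the Euclidean algorithm:
  196 = 2*83 + 30, so a_0 = 2.
  83 = 2*30 + 23, so a_1 = 2.
  30 = 1*23 + 7, so a_2 = 1.
  23 = 3*7 + 2, so a_3 = 3.
  7 = 3*2 + 1, so a_4 = 3.
  2 = 2*1 + 0, so a_5 = 2.
so x = [2; 2, 1, 3, 3, 2].
Convergents (p_i = a_i*p_{i-1} + p_{i-2}, q_i = a_i*q_{i-1} + q_{i-2} with p_{-2}=0, p_{-1}=1, q_{-2}=1, q_{-1}=0), until the denominator exceeds 73:
  i=0: a_0=2, p_0 = 2*1 + 0 = 2, q_0 = 2*0 + 1 = 1.
  i=1: a_1=2, p_1 = 2*2 + 1 = 5, q_1 = 2*1 + 0 = 2.
  i=2: a_2=1, p_2 = 1*5 + 2 = 7, q_2 = 1*2 + 1 = 3.
  i=3: a_3=3, p_3 = 3*7 + 5 = 26, q_3 = 3*3 + 2 = 11.
  i=4: a_4=3, p_4 = 3*26 + 7 = 85, q_4 = 3*11 + 3 = 36.
  i=5: a_5=2, p_5 = 2*85 + 26 = 196, q_5 = 2*36 + 11 = 83.
q_5 = 83 > 73, so the last convergent with denominator <= 73 is p_4/q_4 = 85/36.
The closest fraction with denominator <= 73 is either p_4/q_4 or the intermediate fraction (k*p_4 + p_3)/(k*q_4 + q_3) with the largest k >= 1 whose denominator stays <= 73; these approach x as k grows, and every other convergent or intermediate fraction in range is farther away.
Largest k: floor((73 - q_3)/q_4) = floor((73 - 11)/36) = 1.
That gives (1*85 + 26)/(1*36 + 11) = 111/47.
Compare the errors: |x - 85/36| = |196*36 - 85*83|/(83*36) = 1/2988, and |x - 111/47| = |196*47 - 111*83|/(83*47) = 1/3901.
Cross-multiplying, 1*2988 = 2988 < 3901 = 1*3901, so 1/3901 is smaller: the intermediate fraction 111/47 is closer to x than 85/36.

111/47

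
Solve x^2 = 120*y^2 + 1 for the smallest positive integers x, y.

First expand sqrt(120) as a continued fraction. With x_i = (sqrt(120) + m_i)/d_i and (m_0, d_0) = (0, 1): a_0 = floor(sqrt(120)) = 10, since 10^2 = 100 <= 120 < 121 = 11^2.
Iterate m_{i+1} = d_i*a_i - m_i, d_{i+1} = (120 - m_{i+1}^2)/d_i, a_{i+1} = floor((a_0 + m_{i+1})/d_{i+1}):
  m_1 = 1*10 - 0 = 10, d_1 = (120 - 10^2)/1 = 20/1 = 20, a_1 = floor((10 + 10)/20) = 1.
  m_2 = 20*1 - 10 = 10, d_2 = (120 - 10^2)/20 = 20/20 = 1, a_2 = floor((10 + 10)/1) = 20.
  m_3 = 1*20 - 10 = 10, d_3 = (120 - 10^2)/1 = 20/1 = 20: (m_3, d_3) = (m_1, d_1) = (10, 20), so from here the quotients repeat a_1, a_2; the period length is 2.
So sqrt(120) = [10; (1, 20)] with period length k = 2.
k is even, so the fundamental solution of x^2 - 120y^2 = 1 is (p_{k-1}, q_{k-1}) = (p_1, q_1); compute convergents through index 1.
Convergents (p_i = a_i*p_{i-1} + p_{i-2}, q_i = a_i*q_{i-1} + q_{i-2} with p_{-2}=0, p_{-1}=1, q_{-2}=1, q_{-1}=0):
  i=0: a_0=10, p_0 = 10*1 + 0 = 10, q_0 = 10*0 + 1 = 1.
  i=1: a_1=1, p_1 = 1*10 + 1 = 11, q_1 = 1*1 + 0 = 1.
Check: 11^2 - 120*1^2 = 121 - 120 = 1, so (x, y) = (11, 1) solves the equation, and by the theorem it is the least positive solution.

(x, y) = (11, 1)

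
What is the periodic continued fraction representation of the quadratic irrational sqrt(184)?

Write x_i = (sqrt(184) + m_i)/d_i with (m_0, d_0) = (0, 1). a_0 = floor(sqrt(184)) = 13, since 13^2 = 169 <= 184 < 196 = 14^2.
Iterate m_{i+1} = d_i*a_i - m_i, d_{i+1} = (184 - m_{i+1}^2)/d_i, a_{i+1} = floor((a_0 + m_{i+1})/d_{i+1}):
  m_1 = 1*13 - 0 = 13, d_1 = (184 - 13^2)/1 = 15/1 = 15, a_1 = floor((13 + 13)/15) = 1.
  m_2 = 15*1 - 13 = 2, d_2 = (184 - 2^2)/15 = 180/15 = 12, a_2 = floor((13 + 2)/12) = 1.
  m_3 = 12*1 - 2 = 10, d_3 = (184 - 10^2)/12 = 84/12 = 7, a_3 = floor((13 + 10)/7) = 3.
  m_4 = 7*3 - 10 = 11, d_4 = (184 - 11^2)/7 = 63/7 = 9, a_4 = floor((13 + 11)/9) = 2.
  m_5 = 9*2 - 11 = 7, d_5 = (184 - 7^2)/9 = 135/9 = 15, a_5 = floor((13 + 7)/15) = 1.
  m_6 = 15*1 - 7 = 8, d_6 = (184 - 8^2)/15 = 120/15 = 8, a_6 = floor((13 + 8)/8) = 2.
  m_7 = 8*2 - 8 = 8, d_7 = (184 - 8^2)/8 = 120/8 = 15, a_7 = floor((13 + 8)/15) = 1.
  m_8 = 15*1 - 8 = 7, d_8 = (184 - 7^2)/15 = 135/15 = 9, a_8 = floor((13 + 7)/9) = 2.
  m_9 = 9*2 - 7 = 11, d_9 = (184 - 11^2)/9 = 63/9 = 7, a_9 = floor((13 + 11)/7) = 3.
  m_10 = 7*3 - 11 = 10, d_10 = (184 - 10^2)/7 = 84/7 = 12, a_10 = floor((13 + 10)/12) = 1.
  m_11 = 12*1 - 10 = 2, d_11 = (184 - 2^2)/12 = 180/12 = 15, a_11 = floor((13 + 2)/15) = 1.
  m_12 = 15*1 - 2 = 13, d_12 = (184 - 13^2)/15 = 15/15 = 1, a_12 = floor((13 + 13)/1) = 26.
  m_13 = 1*26 - 13 = 13, d_13 = (184 - 13^2)/1 = 15/1 = 15: (m_13, d_13) = (m_1, d_1) = (13, 15), so from here the quotients repeat a_1, ..., a_12; the period length is 12.
Hence the expansion of sqrt(184) is a_0 = 13 followed by the repeating block 1, 1, 3, 2, 1, 2, 1, 2, 3, 1, 1, 26 (period 12).

[13; (1, 1, 3, 2, 1, 2, 1, 2, 3, 1, 1, 26)]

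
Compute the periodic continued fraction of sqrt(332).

Write x_i = (sqrt(332) + m_i)/d_i with (m_0, d_0) = (0, 1). a_0 = floor(sqrt(332)) = 18, since 18^2 = 324 <= 332 < 361 = 19^2.
Iterate m_{i+1} = d_i*a_i - m_i, d_{i+1} = (332 - m_{i+1}^2)/d_i, a_{i+1} = floor((a_0 + m_{i+1})/d_{i+1}):
  m_1 = 1*18 - 0 = 18, d_1 = (332 - 18^2)/1 = 8/1 = 8, a_1 = floor((18 + 18)/8) = 4.
  m_2 = 8*4 - 18 = 14, d_2 = (332 - 14^2)/8 = 136/8 = 17, a_2 = floor((18 + 14)/17) = 1.
  m_3 = 17*1 - 14 = 3, d_3 = (332 - 3^2)/17 = 323/17 = 19, a_3 = floor((18 + 3)/19) = 1.
  m_4 = 19*1 - 3 = 16, d_4 = (332 - 16^2)/19 = 76/19 = 4, a_4 = floor((18 + 16)/4) = 8.
  m_5 = 4*8 - 16 = 16, d_5 = (332 - 16^2)/4 = 76/4 = 19, a_5 = floor((18 + 16)/19) = 1.
  m_6 = 19*1 - 16 = 3, d_6 = (332 - 3^2)/19 = 323/19 = 17, a_6 = floor((18 + 3)/17) = 1.
  m_7 = 17*1 - 3 = 14, d_7 = (332 - 14^2)/17 = 136/17 = 8, a_7 = floor((18 + 14)/8) = 4.
  m_8 = 8*4 - 14 = 18, d_8 = (332 - 18^2)/8 = 8/8 = 1, a_8 = floor((18 + 18)/1) = 36.
  m_9 = 1*36 - 18 = 18, d_9 = (332 - 18^2)/1 = 8/1 = 8: (m_9, d_9) = (m_1, d_1) = (18, 8), so from here the quotients repeat a_1, ..., a_8; the period length is 8.
Hence the expansion of sqrt(332) is a_0 = 18 followed by the repeating block 4, 1, 1, 8, 1, 1, 4, 36 (period 8).

[18; (4, 1, 1, 8, 1, 1, 4, 36)]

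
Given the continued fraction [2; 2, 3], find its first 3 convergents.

2/1, 5/2, 17/7

Using the convergent recurrence p_i = a_i*p_{i-1} + p_{i-2}, q_i = a_i*q_{i-1} + q_{i-2} with p_{-2}=0, p_{-1}=1, q_{-2}=1, q_{-1}=0:
  i=0: a_0=2, p_0 = 2*1 + 0 = 2, q_0 = 2*0 + 1 = 1.
  i=1: a_1=2, p_1 = 2*2 + 1 = 5, q_1 = 2*1 + 0 = 2.
  i=2: a_2=3, p_2 = 3*5 + 2 = 17, q_2 = 3*2 + 1 = 7.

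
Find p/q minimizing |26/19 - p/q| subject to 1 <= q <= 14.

Expand x = 26/19 as a continued fraction with the Euclidean algorithm:
  26 = 1*19 + 7, so a_0 = 1.
  19 = 2*7 + 5, so a_1 = 2.
  7 = 1*5 + 2, so a_2 = 1.
  5 = 2*2 + 1, so a_3 = 2.
  2 = 2*1 + 0, so a_4 = 2.
so x = [1; 2, 1, 2, 2].
Convergents (p_i = a_i*p_{i-1} + p_{i-2}, q_i = a_i*q_{i-1} + q_{i-2} with p_{-2}=0, p_{-1}=1, q_{-2}=1, q_{-1}=0), until the denominator exceeds 14:
  i=0: a_0=1, p_0 = 1*1 + 0 = 1, q_0 = 1*0 + 1 = 1.
  i=1: a_1=2, p_1 = 2*1 + 1 = 3, q_1 = 2*1 + 0 = 2.
  i=2: a_2=1, p_2 = 1*3 + 1 = 4, q_2 = 1*2 + 1 = 3.
  i=3: a_3=2, p_3 = 2*4 + 3 = 11, q_3 = 2*3 + 2 = 8.
  i=4: a_4=2, p_4 = 2*11 + 4 = 26, q_4 = 2*8 + 3 = 19.
q_4 = 19 > 14, so the last convergent with denominator <= 14 is p_3/q_3 = 11/8.
The closest fraction with denominator <= 14 is either p_3/q_3 or the intermediate fraction (k*p_3 + p_2)/(k*q_3 + q_2) with the largest k >= 1 whose denominator stays <= 14; these approach x as k grows, and every other convergent or intermediate fraction in range is farther away.
Largest k: floor((14 - q_2)/q_3) = floor((14 - 3)/8) = 1.
That gives (1*11 + 4)/(1*8 + 3) = 15/11.
Compare the errors: |x - 11/8| = |26*8 - 11*19|/(19*8) = 1/152, and |x - 15/11| = |26*11 - 15*19|/(19*11) = 1/209.
Cross-multiplying, 1*152 = 152 < 209 = 1*209, so 1/209 is smaller: the intermediate fraction 15/11 is closer to x than 11/8.

15/11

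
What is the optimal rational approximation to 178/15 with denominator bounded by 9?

Expand x = 178/15 as a continued fraction with the Euclidean algorithm:
  178 = 11*15 + 13, so a_0 = 11.
  15 = 1*13 + 2, so a_1 = 1.
  13 = 6*2 + 1, so a_2 = 6.
  2 = 2*1 + 0, so a_3 = 2.
so x = [11; 1, 6, 2].
Convergents (p_i = a_i*p_{i-1} + p_{i-2}, q_i = a_i*q_{i-1} + q_{i-2} with p_{-2}=0, p_{-1}=1, q_{-2}=1, q_{-1}=0), until the denominator exceeds 9:
  i=0: a_0=11, p_0 = 11*1 + 0 = 11, q_0 = 11*0 + 1 = 1.
  i=1: a_1=1, p_1 = 1*11 + 1 = 12, q_1 = 1*1 + 0 = 1.
  i=2: a_2=6, p_2 = 6*12 + 11 = 83, q_2 = 6*1 + 1 = 7.
  i=3: a_3=2, p_3 = 2*83 + 12 = 178, q_3 = 2*7 + 1 = 15.
q_3 = 15 > 9, so the last convergent with denominator <= 9 is p_2/q_2 = 83/7.
The closest fraction with denominator <= 9 is either p_2/q_2 or the intermediate fraction (k*p_2 + p_1)/(k*q_2 + q_1) with the largest k >= 1 whose denominator stays <= 9; these approach x as k grows, and every other convergent or intermediate fraction in range is farther away.
Largest k: floor((9 - q_1)/q_2) = floor((9 - 1)/7) = 1.
That gives (1*83 + 12)/(1*7 + 1) = 95/8.
Compare the errors: |x - 83/7| = |178*7 - 83*15|/(15*7) = 1/105, and |x - 95/8| = |178*8 - 95*15|/(15*8) = 1/120.
Cross-multiplying, 1*105 = 105 < 120 = 1*120, so 1/120 is smaller: the intermediate fraction 95/8 is closer to x than 83/7.

95/8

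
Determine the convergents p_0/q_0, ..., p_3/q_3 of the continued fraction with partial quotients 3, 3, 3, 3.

Using the convergent recurrence p_i = a_i*p_{i-1} + p_{i-2}, q_i = a_i*q_{i-1} + q_{i-2} with p_{-2}=0, p_{-1}=1, q_{-2}=1, q_{-1}=0:
  i=0: a_0=3, p_0 = 3*1 + 0 = 3, q_0 = 3*0 + 1 = 1.
  i=1: a_1=3, p_1 = 3*3 + 1 = 10, q_1 = 3*1 + 0 = 3.
  i=2: a_2=3, p_2 = 3*10 + 3 = 33, q_2 = 3*3 + 1 = 10.
  i=3: a_3=3, p_3 = 3*33 + 10 = 109, q_3 = 3*10 + 3 = 33.

3/1, 10/3, 33/10, 109/33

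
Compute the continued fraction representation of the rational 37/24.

Run the Euclidean algorithm on 37 and 24; the successive quotients are the partial quotients a_0, a_1, ... (each step inverts the fractional part left over by the previous one):
  37 = 1*24 + 13, so a_0 = 1.
  24 = 1*13 + 11, so a_1 = 1.
  13 = 1*11 + 2, so a_2 = 1.
  11 = 5*2 + 1, so a_3 = 5.
  2 = 2*1 + 0, so a_4 = 2.
The remainder reaches 0 after 5 divisions, so the expansion has 5 partial quotients, read off in order.

[1; 1, 1, 5, 2]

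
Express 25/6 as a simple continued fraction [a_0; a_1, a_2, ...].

Run the Euclidean algorithm on 25 and 6; the successive quotients are the partial quotients a_0, a_1, ... (each step inverts the fractional part left over by the previous one):
  25 = 4*6 + 1, so a_0 = 4.
  6 = 6*1 + 0, so a_1 = 6.
The remainder reaches 0 after 2 divisions, so the expansion has 2 partial quotients, read off in order.

[4; 6]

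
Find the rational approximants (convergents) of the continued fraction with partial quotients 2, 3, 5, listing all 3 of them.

2/1, 7/3, 37/16

Using the convergent recurrence p_i = a_i*p_{i-1} + p_{i-2}, q_i = a_i*q_{i-1} + q_{i-2} with p_{-2}=0, p_{-1}=1, q_{-2}=1, q_{-1}=0:
  i=0: a_0=2, p_0 = 2*1 + 0 = 2, q_0 = 2*0 + 1 = 1.
  i=1: a_1=3, p_1 = 3*2 + 1 = 7, q_1 = 3*1 + 0 = 3.
  i=2: a_2=5, p_2 = 5*7 + 2 = 37, q_2 = 5*3 + 1 = 16.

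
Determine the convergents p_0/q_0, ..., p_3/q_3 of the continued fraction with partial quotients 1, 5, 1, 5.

Using the convergent recurrence p_i = a_i*p_{i-1} + p_{i-2}, q_i = a_i*q_{i-1} + q_{i-2} with p_{-2}=0, p_{-1}=1, q_{-2}=1, q_{-1}=0:
  i=0: a_0=1, p_0 = 1*1 + 0 = 1, q_0 = 1*0 + 1 = 1.
  i=1: a_1=5, p_1 = 5*1 + 1 = 6, q_1 = 5*1 + 0 = 5.
  i=2: a_2=1, p_2 = 1*6 + 1 = 7, q_2 = 1*5 + 1 = 6.
  i=3: a_3=5, p_3 = 5*7 + 6 = 41, q_3 = 5*6 + 5 = 35.

1/1, 6/5, 7/6, 41/35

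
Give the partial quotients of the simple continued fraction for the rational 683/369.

Run the Euclidean algorithm on 683 and 369; the successive quotients are the partial quotients a_0, a_1, ... (each step inverts the fractional part left over by the previous one):
  683 = 1*369 + 314, so a_0 = 1.
  369 = 1*314 + 55, so a_1 = 1.
  314 = 5*55 + 39, so a_2 = 5.
  55 = 1*39 + 16, so a_3 = 1.
  39 = 2*16 + 7, so a_4 = 2.
  16 = 2*7 + 2, so a_5 = 2.
  7 = 3*2 + 1, so a_6 = 3.
  2 = 2*1 + 0, so a_7 = 2.
The remainder reaches 0 after 8 divisions, so the expansion has 8 partial quotients, read off in order.

[1; 1, 5, 1, 2, 2, 3, 2]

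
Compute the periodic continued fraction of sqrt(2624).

Write x_i = (sqrt(2624) + m_i)/d_i with (m_0, d_0) = (0, 1). a_0 = floor(sqrt(2624)) = 51, since 51^2 = 2601 <= 2624 < 2704 = 52^2.
Iterate m_{i+1} = d_i*a_i - m_i, d_{i+1} = (2624 - m_{i+1}^2)/d_i, a_{i+1} = floor((a_0 + m_{i+1})/d_{i+1}):
  m_1 = 1*51 - 0 = 51, d_1 = (2624 - 51^2)/1 = 23/1 = 23, a_1 = floor((51 + 51)/23) = 4.
  m_2 = 23*4 - 51 = 41, d_2 = (2624 - 41^2)/23 = 943/23 = 41, a_2 = floor((51 + 41)/41) = 2.
  m_3 = 41*2 - 41 = 41, d_3 = (2624 - 41^2)/41 = 943/41 = 23, a_3 = floor((51 + 41)/23) = 4.
  m_4 = 23*4 - 41 = 51, d_4 = (2624 - 51^2)/23 = 23/23 = 1, a_4 = floor((51 + 51)/1) = 102.
  m_5 = 1*102 - 51 = 51, d_5 = (2624 - 51^2)/1 = 23/1 = 23: (m_5, d_5) = (m_1, d_1) = (51, 23), so from here the quotients repeat a_1, ..., a_4; the period length is 4.
Hence the expansion of sqrt(2624) is a_0 = 51 followed by the repeating block 4, 2, 4, 102 (period 4).

[51; (4, 2, 4, 102)]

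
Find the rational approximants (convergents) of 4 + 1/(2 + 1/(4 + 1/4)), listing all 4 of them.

4/1, 9/2, 40/9, 169/38

Using the convergent recurrence p_i = a_i*p_{i-1} + p_{i-2}, q_i = a_i*q_{i-1} + q_{i-2} with p_{-2}=0, p_{-1}=1, q_{-2}=1, q_{-1}=0:
  i=0: a_0=4, p_0 = 4*1 + 0 = 4, q_0 = 4*0 + 1 = 1.
  i=1: a_1=2, p_1 = 2*4 + 1 = 9, q_1 = 2*1 + 0 = 2.
  i=2: a_2=4, p_2 = 4*9 + 4 = 40, q_2 = 4*2 + 1 = 9.
  i=3: a_3=4, p_3 = 4*40 + 9 = 169, q_3 = 4*9 + 2 = 38.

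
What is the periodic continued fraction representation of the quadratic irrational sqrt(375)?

Write x_i = (sqrt(375) + m_i)/d_i with (m_0, d_0) = (0, 1). a_0 = floor(sqrt(375)) = 19, since 19^2 = 361 <= 375 < 400 = 20^2.
Iterate m_{i+1} = d_i*a_i - m_i, d_{i+1} = (375 - m_{i+1}^2)/d_i, a_{i+1} = floor((a_0 + m_{i+1})/d_{i+1}):
  m_1 = 1*19 - 0 = 19, d_1 = (375 - 19^2)/1 = 14/1 = 14, a_1 = floor((19 + 19)/14) = 2.
  m_2 = 14*2 - 19 = 9, d_2 = (375 - 9^2)/14 = 294/14 = 21, a_2 = floor((19 + 9)/21) = 1.
  m_3 = 21*1 - 9 = 12, d_3 = (375 - 12^2)/21 = 231/21 = 11, a_3 = floor((19 + 12)/11) = 2.
  m_4 = 11*2 - 12 = 10, d_4 = (375 - 10^2)/11 = 275/11 = 25, a_4 = floor((19 + 10)/25) = 1.
  m_5 = 25*1 - 10 = 15, d_5 = (375 - 15^2)/25 = 150/25 = 6, a_5 = floor((19 + 15)/6) = 5.
  m_6 = 6*5 - 15 = 15, d_6 = (375 - 15^2)/6 = 150/6 = 25, a_6 = floor((19 + 15)/25) = 1.
  m_7 = 25*1 - 15 = 10, d_7 = (375 - 10^2)/25 = 275/25 = 11, a_7 = floor((19 + 10)/11) = 2.
  m_8 = 11*2 - 10 = 12, d_8 = (375 - 12^2)/11 = 231/11 = 21, a_8 = floor((19 + 12)/21) = 1.
  m_9 = 21*1 - 12 = 9, d_9 = (375 - 9^2)/21 = 294/21 = 14, a_9 = floor((19 + 9)/14) = 2.
  m_10 = 14*2 - 9 = 19, d_10 = (375 - 19^2)/14 = 14/14 = 1, a_10 = floor((19 + 19)/1) = 38.
  m_11 = 1*38 - 19 = 19, d_11 = (375 - 19^2)/1 = 14/1 = 14: (m_11, d_11) = (m_1, d_1) = (19, 14), so from here the quotients repeat a_1, ..., a_10; the period length is 10.
Hence the expansion of sqrt(375) is a_0 = 19 followed by the repeating block 2, 1, 2, 1, 5, 1, 2, 1, 2, 38 (period 10).

[19; (2, 1, 2, 1, 5, 1, 2, 1, 2, 38)]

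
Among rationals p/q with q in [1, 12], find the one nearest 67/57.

13/11

Expand x = 67/57 as a continued fraction with the Euclidean algorithm:
  67 = 1*57 + 10, so a_0 = 1.
  57 = 5*10 + 7, so a_1 = 5.
  10 = 1*7 + 3, so a_2 = 1.
  7 = 2*3 + 1, so a_3 = 2.
  3 = 3*1 + 0, so a_4 = 3.
so x = [1; 5, 1, 2, 3].
Convergents (p_i = a_i*p_{i-1} + p_{i-2}, q_i = a_i*q_{i-1} + q_{i-2} with p_{-2}=0, p_{-1}=1, q_{-2}=1, q_{-1}=0), until the denominator exceeds 12:
  i=0: a_0=1, p_0 = 1*1 + 0 = 1, q_0 = 1*0 + 1 = 1.
  i=1: a_1=5, p_1 = 5*1 + 1 = 6, q_1 = 5*1 + 0 = 5.
  i=2: a_2=1, p_2 = 1*6 + 1 = 7, q_2 = 1*5 + 1 = 6.
  i=3: a_3=2, p_3 = 2*7 + 6 = 20, q_3 = 2*6 + 5 = 17.
q_3 = 17 > 12, so the last convergent with denominator <= 12 is p_2/q_2 = 7/6.
The closest fraction with denominator <= 12 is either p_2/q_2 or the intermediate fraction (k*p_2 + p_1)/(k*q_2 + q_1) with the largest k >= 1 whose denominator stays <= 12; these approach x as k grows, and every other convergent or intermediate fraction in range is farther away.
Largest k: floor((12 - q_1)/q_2) = floor((12 - 5)/6) = 1.
That gives (1*7 + 6)/(1*6 + 5) = 13/11.
Compare the errors: |x - 7/6| = |67*6 - 7*57|/(57*6) = 3/342, and |x - 13/11| = |67*11 - 13*57|/(57*11) = 4/627.
Cross-multiplying, 4*342 = 1368 < 1881 = 3*627, so 4/627 is smaller: the intermediate fraction 13/11 is closer to x than 7/6.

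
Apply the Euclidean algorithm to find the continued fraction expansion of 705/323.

Run the Euclidean algorithm on 705 and 323; the successive quotients are the partial quotients a_0, a_1, ... (each step inverts the fractional part left over by the previous one):
  705 = 2*323 + 59, so a_0 = 2.
  323 = 5*59 + 28, so a_1 = 5.
  59 = 2*28 + 3, so a_2 = 2.
  28 = 9*3 + 1, so a_3 = 9.
  3 = 3*1 + 0, so a_4 = 3.
The remainder reaches 0 after 5 divisions, so the expansion has 5 partial quotients, read off in order.

[2; 5, 2, 9, 3]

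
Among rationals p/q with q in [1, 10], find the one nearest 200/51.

39/10

Expand x = 200/51 as a continued fraction with the Euclidean algorithm:
  200 = 3*51 + 47, so a_0 = 3.
  51 = 1*47 + 4, so a_1 = 1.
  47 = 11*4 + 3, so a_2 = 11.
  4 = 1*3 + 1, so a_3 = 1.
  3 = 3*1 + 0, so a_4 = 3.
so x = [3; 1, 11, 1, 3].
Convergents (p_i = a_i*p_{i-1} + p_{i-2}, q_i = a_i*q_{i-1} + q_{i-2} with p_{-2}=0, p_{-1}=1, q_{-2}=1, q_{-1}=0), until the denominator exceeds 10:
  i=0: a_0=3, p_0 = 3*1 + 0 = 3, q_0 = 3*0 + 1 = 1.
  i=1: a_1=1, p_1 = 1*3 + 1 = 4, q_1 = 1*1 + 0 = 1.
  i=2: a_2=11, p_2 = 11*4 + 3 = 47, q_2 = 11*1 + 1 = 12.
q_2 = 12 > 10, so the last convergent with denominator <= 10 is p_1/q_1 = 4/1.
The closest fraction with denominator <= 10 is either p_1/q_1 or the intermediate fraction (k*p_1 + p_0)/(k*q_1 + q_0) with the largest k >= 1 whose denominator stays <= 10; these approach x as k grows, and every other convergent or intermediate fraction in range is farther away.
Largest k: floor((10 - q_0)/q_1) = floor((10 - 1)/1) = 9.
That gives (9*4 + 3)/(9*1 + 1) = 39/10.
Compare the errors: |x - 4/1| = |200*1 - 4*51|/(51*1) = 4/51, and |x - 39/10| = |200*10 - 39*51|/(51*10) = 11/510.
Cross-multiplying, 11*51 = 561 < 2040 = 4*510, so 11/510 is smaller: the intermediate fraction 39/10 is closer to x than 4/1.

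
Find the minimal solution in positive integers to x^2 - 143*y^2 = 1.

(x, y) = (12, 1)

First expand sqrt(143) as a continued fraction. With x_i = (sqrt(143) + m_i)/d_i and (m_0, d_0) = (0, 1): a_0 = floor(sqrt(143)) = 11, since 11^2 = 121 <= 143 < 144 = 12^2.
Iterate m_{i+1} = d_i*a_i - m_i, d_{i+1} = (143 - m_{i+1}^2)/d_i, a_{i+1} = floor((a_0 + m_{i+1})/d_{i+1}):
  m_1 = 1*11 - 0 = 11, d_1 = (143 - 11^2)/1 = 22/1 = 22, a_1 = floor((11 + 11)/22) = 1.
  m_2 = 22*1 - 11 = 11, d_2 = (143 - 11^2)/22 = 22/22 = 1, a_2 = floor((11 + 11)/1) = 22.
  m_3 = 1*22 - 11 = 11, d_3 = (143 - 11^2)/1 = 22/1 = 22: (m_3, d_3) = (m_1, d_1) = (11, 22), so from here the quotients repeat a_1, a_2; the period length is 2.
So sqrt(143) = [11; (1, 22)] with period length k = 2.
k is even, so the fundamental solution of x^2 - 143y^2 = 1 is (p_{k-1}, q_{k-1}) = (p_1, q_1); compute convergents through index 1.
Convergents (p_i = a_i*p_{i-1} + p_{i-2}, q_i = a_i*q_{i-1} + q_{i-2} with p_{-2}=0, p_{-1}=1, q_{-2}=1, q_{-1}=0):
  i=0: a_0=11, p_0 = 11*1 + 0 = 11, q_0 = 11*0 + 1 = 1.
  i=1: a_1=1, p_1 = 1*11 + 1 = 12, q_1 = 1*1 + 0 = 1.
Check: 12^2 - 143*1^2 = 144 - 143 = 1, so (x, y) = (12, 1) solves the equation, and by the theorem it is the least positive solution.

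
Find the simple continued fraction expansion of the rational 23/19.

Run the Euclidean algorithm on 23 and 19; the successive quotients are the partial quotients a_0, a_1, ... (each step inverts the fractional part left over by the previous one):
  23 = 1*19 + 4, so a_0 = 1.
  19 = 4*4 + 3, so a_1 = 4.
  4 = 1*3 + 1, so a_2 = 1.
  3 = 3*1 + 0, so a_3 = 3.
The remainder reaches 0 after 4 divisions, so the expansion has 4 partial quotients, read off in order.

[1; 4, 1, 3]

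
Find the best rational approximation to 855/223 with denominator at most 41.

23/6

Expand x = 855/223 as a continued fraction with the Euclidean algorithm:
  855 = 3*223 + 186, so a_0 = 3.
  223 = 1*186 + 37, so a_1 = 1.
  186 = 5*37 + 1, so a_2 = 5.
  37 = 37*1 + 0, so a_3 = 37.
so x = [3; 1, 5, 37].
Convergents (p_i = a_i*p_{i-1} + p_{i-2}, q_i = a_i*q_{i-1} + q_{i-2} with p_{-2}=0, p_{-1}=1, q_{-2}=1, q_{-1}=0), until the denominator exceeds 41:
  i=0: a_0=3, p_0 = 3*1 + 0 = 3, q_0 = 3*0 + 1 = 1.
  i=1: a_1=1, p_1 = 1*3 + 1 = 4, q_1 = 1*1 + 0 = 1.
  i=2: a_2=5, p_2 = 5*4 + 3 = 23, q_2 = 5*1 + 1 = 6.
  i=3: a_3=37, p_3 = 37*23 + 4 = 855, q_3 = 37*6 + 1 = 223.
q_3 = 223 > 41, so the last convergent with denominator <= 41 is p_2/q_2 = 23/6.
The closest fraction with denominator <= 41 is either p_2/q_2 or the intermediate fraction (k*p_2 + p_1)/(k*q_2 + q_1) with the largest k >= 1 whose denominator stays <= 41; these approach x as k grows, and every other convergent or intermediate fraction in range is farther away.
Largest k: floor((41 - q_1)/q_2) = floor((41 - 1)/6) = 6.
That gives (6*23 + 4)/(6*6 + 1) = 142/37.
Compare the errors: |x - 23/6| = |855*6 - 23*223|/(223*6) = 1/1338, and |x - 142/37| = |855*37 - 142*223|/(223*37) = 31/8251.
Cross-multiplying, 1*8251 = 8251 < 41478 = 31*1338, so 1/1338 is smaller: the convergent 23/6 is closer to x than 142/37.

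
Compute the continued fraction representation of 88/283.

Run the Euclidean algorithm on 88 and 283; the successive quotients are the partial quotients a_0, a_1, ... (each step inverts the fractional part left over by the previous one):
  88 = 0*283 + 88, so a_0 = 0.
  283 = 3*88 + 19, so a_1 = 3.
  88 = 4*19 + 12, so a_2 = 4.
  19 = 1*12 + 7, so a_3 = 1.
  12 = 1*7 + 5, so a_4 = 1.
  7 = 1*5 + 2, so a_5 = 1.
  5 = 2*2 + 1, so a_6 = 2.
  2 = 2*1 + 0, so a_7 = 2.
The remainder reaches 0 after 8 divisions, so the expansion has 8 partial quotients, read off in order.

[0; 3, 4, 1, 1, 1, 2, 2]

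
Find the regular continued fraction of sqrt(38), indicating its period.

Write x_i = (sqrt(38) + m_i)/d_i with (m_0, d_0) = (0, 1). a_0 = floor(sqrt(38)) = 6, since 6^2 = 36 <= 38 < 49 = 7^2.
Iterate m_{i+1} = d_i*a_i - m_i, d_{i+1} = (38 - m_{i+1}^2)/d_i, a_{i+1} = floor((a_0 + m_{i+1})/d_{i+1}):
  m_1 = 1*6 - 0 = 6, d_1 = (38 - 6^2)/1 = 2/1 = 2, a_1 = floor((6 + 6)/2) = 6.
  m_2 = 2*6 - 6 = 6, d_2 = (38 - 6^2)/2 = 2/2 = 1, a_2 = floor((6 + 6)/1) = 12.
  m_3 = 1*12 - 6 = 6, d_3 = (38 - 6^2)/1 = 2/1 = 2: (m_3, d_3) = (m_1, d_1) = (6, 2), so from here the quotients repeat a_1, a_2; the period length is 2.
Hence the expansion of sqrt(38) is a_0 = 6 followed by the repeating block 6, 12 (period 2).

[6; (6, 12)]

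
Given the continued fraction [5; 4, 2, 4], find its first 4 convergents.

Using the convergent recurrence p_i = a_i*p_{i-1} + p_{i-2}, q_i = a_i*q_{i-1} + q_{i-2} with p_{-2}=0, p_{-1}=1, q_{-2}=1, q_{-1}=0:
  i=0: a_0=5, p_0 = 5*1 + 0 = 5, q_0 = 5*0 + 1 = 1.
  i=1: a_1=4, p_1 = 4*5 + 1 = 21, q_1 = 4*1 + 0 = 4.
  i=2: a_2=2, p_2 = 2*21 + 5 = 47, q_2 = 2*4 + 1 = 9.
  i=3: a_3=4, p_3 = 4*47 + 21 = 209, q_3 = 4*9 + 4 = 40.

5/1, 21/4, 47/9, 209/40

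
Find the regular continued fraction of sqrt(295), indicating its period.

Write x_i = (sqrt(295) + m_i)/d_i with (m_0, d_0) = (0, 1). a_0 = floor(sqrt(295)) = 17, since 17^2 = 289 <= 295 < 324 = 18^2.
Iterate m_{i+1} = d_i*a_i - m_i, d_{i+1} = (295 - m_{i+1}^2)/d_i, a_{i+1} = floor((a_0 + m_{i+1})/d_{i+1}):
  m_1 = 1*17 - 0 = 17, d_1 = (295 - 17^2)/1 = 6/1 = 6, a_1 = floor((17 + 17)/6) = 5.
  m_2 = 6*5 - 17 = 13, d_2 = (295 - 13^2)/6 = 126/6 = 21, a_2 = floor((17 + 13)/21) = 1.
  m_3 = 21*1 - 13 = 8, d_3 = (295 - 8^2)/21 = 231/21 = 11, a_3 = floor((17 + 8)/11) = 2.
  m_4 = 11*2 - 8 = 14, d_4 = (295 - 14^2)/11 = 99/11 = 9, a_4 = floor((17 + 14)/9) = 3.
  m_5 = 9*3 - 14 = 13, d_5 = (295 - 13^2)/9 = 126/9 = 14, a_5 = floor((17 + 13)/14) = 2.
  m_6 = 14*2 - 13 = 15, d_6 = (295 - 15^2)/14 = 70/14 = 5, a_6 = floor((17 + 15)/5) = 6.
  m_7 = 5*6 - 15 = 15, d_7 = (295 - 15^2)/5 = 70/5 = 14, a_7 = floor((17 + 15)/14) = 2.
  m_8 = 14*2 - 15 = 13, d_8 = (295 - 13^2)/14 = 126/14 = 9, a_8 = floor((17 + 13)/9) = 3.
  m_9 = 9*3 - 13 = 14, d_9 = (295 - 14^2)/9 = 99/9 = 11, a_9 = floor((17 + 14)/11) = 2.
  m_10 = 11*2 - 14 = 8, d_10 = (295 - 8^2)/11 = 231/11 = 21, a_10 = floor((17 + 8)/21) = 1.
  m_11 = 21*1 - 8 = 13, d_11 = (295 - 13^2)/21 = 126/21 = 6, a_11 = floor((17 + 13)/6) = 5.
  m_12 = 6*5 - 13 = 17, d_12 = (295 - 17^2)/6 = 6/6 = 1, a_12 = floor((17 + 17)/1) = 34.
  m_13 = 1*34 - 17 = 17, d_13 = (295 - 17^2)/1 = 6/1 = 6: (m_13, d_13) = (m_1, d_1) = (17, 6), so from here the quotients repeat a_1, ..., a_12; the period length is 12.
Hence the expansion of sqrt(295) is a_0 = 17 followed by the repeating block 5, 1, 2, 3, 2, 6, 2, 3, 2, 1, 5, 34 (period 12).

[17; (5, 1, 2, 3, 2, 6, 2, 3, 2, 1, 5, 34)]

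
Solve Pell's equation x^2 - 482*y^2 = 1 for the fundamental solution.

(x, y) = (483, 22)

First expand sqrt(482) as a continued fraction. With x_i = (sqrt(482) + m_i)/d_i and (m_0, d_0) = (0, 1): a_0 = floor(sqrt(482)) = 21, since 21^2 = 441 <= 482 < 484 = 22^2.
Iterate m_{i+1} = d_i*a_i - m_i, d_{i+1} = (482 - m_{i+1}^2)/d_i, a_{i+1} = floor((a_0 + m_{i+1})/d_{i+1}):
  m_1 = 1*21 - 0 = 21, d_1 = (482 - 21^2)/1 = 41/1 = 41, a_1 = floor((21 + 21)/41) = 1.
  m_2 = 41*1 - 21 = 20, d_2 = (482 - 20^2)/41 = 82/41 = 2, a_2 = floor((21 + 20)/2) = 20.
  m_3 = 2*20 - 20 = 20, d_3 = (482 - 20^2)/2 = 82/2 = 41, a_3 = floor((21 + 20)/41) = 1.
  m_4 = 41*1 - 20 = 21, d_4 = (482 - 21^2)/41 = 41/41 = 1, a_4 = floor((21 + 21)/1) = 42.
  m_5 = 1*42 - 21 = 21, d_5 = (482 - 21^2)/1 = 41/1 = 41: (m_5, d_5) = (m_1, d_1) = (21, 41), so from here the quotients repeat a_1, ..., a_4; the period length is 4.
So sqrt(482) = [21; (1, 20, 1, 42)] with period length k = 4.
k is even, so the fundamental solution of x^2 - 482y^2 = 1 is (p_{k-1}, q_{k-1}) = (p_3, q_3); compute convergents through index 3.
Convergents (p_i = a_i*p_{i-1} + p_{i-2}, q_i = a_i*q_{i-1} + q_{i-2} with p_{-2}=0, p_{-1}=1, q_{-2}=1, q_{-1}=0):
  i=0: a_0=21, p_0 = 21*1 + 0 = 21, q_0 = 21*0 + 1 = 1.
  i=1: a_1=1, p_1 = 1*21 + 1 = 22, q_1 = 1*1 + 0 = 1.
  i=2: a_2=20, p_2 = 20*22 + 21 = 461, q_2 = 20*1 + 1 = 21.
  i=3: a_3=1, p_3 = 1*461 + 22 = 483, q_3 = 1*21 + 1 = 22.
Check: 483^2 - 482*22^2 = 233289 - 233288 = 1, so (x, y) = (483, 22) solves the equation, and by the theorem it is the least positive solution.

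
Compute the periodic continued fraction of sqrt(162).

[12; (1, 2, 1, 2, 12, 2, 1, 2, 1, 24)]

Write x_i = (sqrt(162) + m_i)/d_i with (m_0, d_0) = (0, 1). a_0 = floor(sqrt(162)) = 12, since 12^2 = 144 <= 162 < 169 = 13^2.
Iterate m_{i+1} = d_i*a_i - m_i, d_{i+1} = (162 - m_{i+1}^2)/d_i, a_{i+1} = floor((a_0 + m_{i+1})/d_{i+1}):
  m_1 = 1*12 - 0 = 12, d_1 = (162 - 12^2)/1 = 18/1 = 18, a_1 = floor((12 + 12)/18) = 1.
  m_2 = 18*1 - 12 = 6, d_2 = (162 - 6^2)/18 = 126/18 = 7, a_2 = floor((12 + 6)/7) = 2.
  m_3 = 7*2 - 6 = 8, d_3 = (162 - 8^2)/7 = 98/7 = 14, a_3 = floor((12 + 8)/14) = 1.
  m_4 = 14*1 - 8 = 6, d_4 = (162 - 6^2)/14 = 126/14 = 9, a_4 = floor((12 + 6)/9) = 2.
  m_5 = 9*2 - 6 = 12, d_5 = (162 - 12^2)/9 = 18/9 = 2, a_5 = floor((12 + 12)/2) = 12.
  m_6 = 2*12 - 12 = 12, d_6 = (162 - 12^2)/2 = 18/2 = 9, a_6 = floor((12 + 12)/9) = 2.
  m_7 = 9*2 - 12 = 6, d_7 = (162 - 6^2)/9 = 126/9 = 14, a_7 = floor((12 + 6)/14) = 1.
  m_8 = 14*1 - 6 = 8, d_8 = (162 - 8^2)/14 = 98/14 = 7, a_8 = floor((12 + 8)/7) = 2.
  m_9 = 7*2 - 8 = 6, d_9 = (162 - 6^2)/7 = 126/7 = 18, a_9 = floor((12 + 6)/18) = 1.
  m_10 = 18*1 - 6 = 12, d_10 = (162 - 12^2)/18 = 18/18 = 1, a_10 = floor((12 + 12)/1) = 24.
  m_11 = 1*24 - 12 = 12, d_11 = (162 - 12^2)/1 = 18/1 = 18: (m_11, d_11) = (m_1, d_1) = (12, 18), so from here the quotients repeat a_1, ..., a_10; the period length is 10.
Hence the expansion of sqrt(162) is a_0 = 12 followed by the repeating block 1, 2, 1, 2, 12, 2, 1, 2, 1, 24 (period 10).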